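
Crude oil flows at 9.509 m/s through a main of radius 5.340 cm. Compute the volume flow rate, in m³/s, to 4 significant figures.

Q = A·v = 0.008958 m² × 9.509 m/s = 0.08519 m³/s.

Q ≈ 0.08519 m³/s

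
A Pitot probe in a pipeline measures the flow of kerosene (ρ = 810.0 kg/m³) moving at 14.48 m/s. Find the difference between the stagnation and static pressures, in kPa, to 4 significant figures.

ΔP = 84.92 kPa

Bernoulli between the free stream and the stagnation point: ½ρv² = P_stag − P_static.
ΔP = ½·810.0·14.48² = 84920 Pa.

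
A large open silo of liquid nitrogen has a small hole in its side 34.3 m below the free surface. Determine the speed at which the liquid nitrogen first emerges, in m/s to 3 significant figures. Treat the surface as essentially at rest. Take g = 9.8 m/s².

Torricelli's result v = √(2gh) gives v = √(2·9.8·34.3) = 25.9 m/s.

v ≈ 25.9 m/s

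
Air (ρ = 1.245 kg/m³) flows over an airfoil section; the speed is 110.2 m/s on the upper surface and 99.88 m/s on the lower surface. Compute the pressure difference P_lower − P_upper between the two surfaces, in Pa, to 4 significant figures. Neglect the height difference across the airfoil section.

The pressure is lower where the speed is higher: ΔP = ½ρ(v_up² − v_low²).
ΔP = ½·1.245·(110.2² − 99.88²) = 1350 Pa.

ΔP ≈ 1350 Pa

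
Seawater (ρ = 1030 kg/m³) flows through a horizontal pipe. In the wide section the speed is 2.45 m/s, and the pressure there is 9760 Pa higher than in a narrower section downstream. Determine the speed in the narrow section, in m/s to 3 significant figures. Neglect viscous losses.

Horizontal Bernoulli: P₁ + ½ρv₁² = P₂ + ½ρv₂², so v₂² = v₁² + 2(P₁ − P₂)/ρ.
v₂ = √(2.45² + 2·9760/1030) = √(6.00 + 19.0) = 5.00 m/s.

5.00 m/s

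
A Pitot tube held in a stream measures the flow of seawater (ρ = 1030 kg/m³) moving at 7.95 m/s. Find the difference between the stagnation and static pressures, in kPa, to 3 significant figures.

At the stagnation point the flow is brought to rest, so Bernoulli gives P_stag − P_static = ½ρv².
ΔP = ½·1030·7.95² = 32500 Pa.

ΔP ≈ 32.5 kPa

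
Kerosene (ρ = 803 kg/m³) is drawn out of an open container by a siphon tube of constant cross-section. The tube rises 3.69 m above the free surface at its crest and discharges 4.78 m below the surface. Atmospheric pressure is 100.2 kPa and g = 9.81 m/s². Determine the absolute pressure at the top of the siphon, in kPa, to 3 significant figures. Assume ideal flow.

P_top ≈ 33.5 kPa

From the surface to the outlet (both open to atmosphere, surface at rest): v = √(2g·h_out) = √(2·9.81·4.78) = 9.68 m/s.
The bore is uniform, so the speed at the crest is the same v. Bernoulli surface→crest: P_atm = P_top + ½ρv² + ρg·h_top.
P_top = 100200 − ½·803·9.68² − 803·9.81·3.69 = 33500 Pa.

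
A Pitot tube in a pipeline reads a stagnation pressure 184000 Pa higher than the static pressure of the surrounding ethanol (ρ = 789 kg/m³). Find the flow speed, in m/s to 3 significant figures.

v ≈ 21.6 m/s

At the stagnation point the flow is brought to rest, so Bernoulli gives P_stag − P_static = ½ρv².
v = √(2ΔP/ρ) = √(2·184000/789) = 21.6 m/s.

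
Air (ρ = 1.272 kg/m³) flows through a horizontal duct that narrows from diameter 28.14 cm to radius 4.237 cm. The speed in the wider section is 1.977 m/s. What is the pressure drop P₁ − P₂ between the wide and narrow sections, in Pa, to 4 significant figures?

ΔP ≈ 299.8 Pa

Continuity gives A₁v₁ = A₂v₂, so v₂ = (621.9 cm²)/(56.40 cm²) × 1.977 m/s = 21.80 m/s.
Along the horizontal streamline, P + ½ρv² is constant.
P₁ − P₂ = ½·1.272·(21.80² − 1.977²) = ½·1.272·471.4 = 299.8 Pa.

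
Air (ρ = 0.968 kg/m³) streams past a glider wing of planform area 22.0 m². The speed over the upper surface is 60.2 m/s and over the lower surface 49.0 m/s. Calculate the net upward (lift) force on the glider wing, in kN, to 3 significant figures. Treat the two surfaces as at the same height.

With equal heights on the two surfaces, Bernoulli gives P_lower − P_upper = ½ρ(v_upper² − v_lower²).
ΔP = ½·0.968·(60.2² − 49.0²) = 592 Pa.
Lift = ΔP · A = 592 × 22.0 = 13000 N.

F ≈ 13.0 kN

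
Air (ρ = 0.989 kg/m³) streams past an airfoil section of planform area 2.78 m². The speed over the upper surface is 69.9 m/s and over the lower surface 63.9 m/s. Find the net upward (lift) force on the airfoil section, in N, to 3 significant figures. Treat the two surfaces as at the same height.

The faster flow above has the lower pressure; Bernoulli (same height) gives ΔP = ½ρ(v_up² − v_low²).
ΔP = ½·0.989·(69.9² − 63.9²) = 397 Pa.
Lift = ΔP · A = 397 × 2.78 = 1100 N.

F ≈ 1100 N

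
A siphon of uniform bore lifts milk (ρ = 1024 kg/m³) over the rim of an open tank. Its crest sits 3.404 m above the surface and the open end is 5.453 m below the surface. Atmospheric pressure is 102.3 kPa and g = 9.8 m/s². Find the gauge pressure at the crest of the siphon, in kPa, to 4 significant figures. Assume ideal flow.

The outlet speed comes from Torricelli: v = √(2g·5.453) = 10.34 m/s.
The bore is uniform, so the speed at the crest is the same v. Bernoulli surface→crest: P_atm = P_top + ½ρv² + ρg·h_top.
P_top = 102300 − ½·1024·10.34² − 1024·9.8·3.404 = 13420 Pa. So P_gauge = P_top − P_atm = -88880 Pa.

P_gauge ≈ -88.88 kPa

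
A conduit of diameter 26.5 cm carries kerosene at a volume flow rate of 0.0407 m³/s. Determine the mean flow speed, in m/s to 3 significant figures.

v ≈ 0.738 m/s

Q = 0.0407 m³/s = 0.0407 m³/s.
v = Q/A = 0.0407 / 0.0552 = 0.738 m/s.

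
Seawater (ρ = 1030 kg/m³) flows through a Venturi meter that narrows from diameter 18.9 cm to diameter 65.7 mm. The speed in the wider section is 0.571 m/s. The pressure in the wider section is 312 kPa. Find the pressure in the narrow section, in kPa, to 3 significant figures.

Continuity gives A₁v₁ = A₂v₂, so v₂ = (281 cm²)/(33.9 cm²) × 0.571 m/s = 4.73 m/s.
Bernoulli (h₁ = h₂): P₁ − P₂ = ½ρ(v₂² − v₁²).
P₂ = P₁ − ½ρ(v₂² − v₁²) = 312000 − ½·1030·(4.73² − 0.571²) = 312000 − 11300 = 301000 Pa.

301 kPa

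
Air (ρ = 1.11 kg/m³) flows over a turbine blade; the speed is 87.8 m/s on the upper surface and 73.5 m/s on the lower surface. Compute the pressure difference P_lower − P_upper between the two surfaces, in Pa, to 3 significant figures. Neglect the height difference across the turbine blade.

Bernoulli (same height): P_lower − P_upper = ½ρ(v_upper² − v_lower²).
ΔP = ½·1.11·(87.8² − 73.5²) = 1280 Pa.

1280 Pa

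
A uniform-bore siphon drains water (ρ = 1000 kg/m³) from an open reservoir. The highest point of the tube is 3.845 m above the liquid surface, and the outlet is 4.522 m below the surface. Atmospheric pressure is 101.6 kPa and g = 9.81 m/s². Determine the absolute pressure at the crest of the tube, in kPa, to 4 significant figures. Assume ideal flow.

P_top ≈ 19.52 kPa

Bernoulli surface→outlet gives ½v² = g·h_out, so v = √(2·9.81·4.522) = 9.419 m/s.
With constant cross-section the crest speed equals v; applying Bernoulli from the surface up to the crest, P_top = P_atm − ½ρv² − ρg·h_top.
P_top = 101600 − ½·1000·9.419² − 1000·9.81·3.845 = 19520 Pa.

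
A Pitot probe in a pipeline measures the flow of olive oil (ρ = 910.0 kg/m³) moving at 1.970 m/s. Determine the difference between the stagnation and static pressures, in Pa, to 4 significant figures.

ΔP ≈ 1766 Pa

Bernoulli between the free stream and the stagnation point: ½ρv² = P_stag − P_static.
ΔP = ½·910.0·1.970² = 1766 Pa.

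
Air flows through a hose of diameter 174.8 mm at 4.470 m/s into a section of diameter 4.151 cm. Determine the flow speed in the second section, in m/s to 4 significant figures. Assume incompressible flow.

Mass conservation (A₁v₁ = A₂v₂) gives v₂ = 4.470 × 240.0/13.53 = 79.27 m/s.

v₂ ≈ 79.27 m/s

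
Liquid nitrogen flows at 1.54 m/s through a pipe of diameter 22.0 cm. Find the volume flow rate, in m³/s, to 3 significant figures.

Q = 0.0585 m³/s

Q = A·v = 0.0380 m² × 1.54 m/s = 0.0585 m³/s.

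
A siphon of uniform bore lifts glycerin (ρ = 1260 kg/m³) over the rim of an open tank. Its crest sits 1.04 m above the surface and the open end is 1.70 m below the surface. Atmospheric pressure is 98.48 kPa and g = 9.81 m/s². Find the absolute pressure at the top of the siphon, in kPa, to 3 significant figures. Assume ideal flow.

From the surface to the outlet (both open to atmosphere, surface at rest): v = √(2g·h_out) = √(2·9.81·1.70) = 5.78 m/s.
Continuity keeps v the same throughout the tube; from surface to crest, P_atm + 0 = P_top + ½ρv² + ρg·h_top.
P_top = 98480 − ½·1260·5.78² − 1260·9.81·1.04 = 64600 Pa.

P_top ≈ 64.6 kPa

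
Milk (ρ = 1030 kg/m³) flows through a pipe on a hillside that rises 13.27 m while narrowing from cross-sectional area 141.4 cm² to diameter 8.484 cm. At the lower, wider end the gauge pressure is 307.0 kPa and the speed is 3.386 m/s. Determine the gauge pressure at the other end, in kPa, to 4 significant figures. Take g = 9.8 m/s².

P₂ = 142.0 kPa

The volume flow rate is constant, so v₂ = (A₁/A₂)v₁ = (141.4/56.53)·3.386 = 8.469 m/s.
Energy conservation along the streamline gives P₂ = P₁ − ½ρ(v₂² − v₁²) − ρg(h₂ − h₁).
P₂ = 307000 + ½·1030·(3.386² − 8.469²) − 1030·9.8·(+13.27) = 307000 + (-31040) − (133900) = 142000 Pa.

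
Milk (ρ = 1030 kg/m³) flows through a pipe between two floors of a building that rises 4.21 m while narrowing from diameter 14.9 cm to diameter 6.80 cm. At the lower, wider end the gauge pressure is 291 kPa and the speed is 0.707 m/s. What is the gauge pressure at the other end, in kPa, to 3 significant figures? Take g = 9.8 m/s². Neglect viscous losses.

The volume flow rate is constant, so v₂ = (A₁/A₂)v₁ = (174/36.3)·0.707 = 3.39 m/s.
Applying Bernoulli between the two ends and solving for P₂: P₂ = P₁ + ½ρ(v₁² − v₂²) − ρgΔh.
P₂ = 291000 + ½·1030·(0.707² − 3.39²) − 1030·9.8·(+4.21) = 291000 + (-5680) − (42500) = 243000 Pa.

243 kPa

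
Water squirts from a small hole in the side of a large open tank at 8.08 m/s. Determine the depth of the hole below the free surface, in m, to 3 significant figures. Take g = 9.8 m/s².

3.33 m

Torricelli: v = √(2gh), so h = v²/(2g).
h = 8.08²/(2·9.8) = 65.3/19.60 = 3.33 m.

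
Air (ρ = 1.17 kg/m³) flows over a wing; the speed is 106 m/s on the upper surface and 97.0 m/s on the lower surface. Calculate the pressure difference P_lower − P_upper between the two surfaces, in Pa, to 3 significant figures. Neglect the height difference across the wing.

With negligible Δh, P + ½ρv² is constant, so P_low − P_up = ½ρ(v_up² − v_low²).
ΔP = ½·1.17·(106² − 97.0²) = 1070 Pa.

1070 Pa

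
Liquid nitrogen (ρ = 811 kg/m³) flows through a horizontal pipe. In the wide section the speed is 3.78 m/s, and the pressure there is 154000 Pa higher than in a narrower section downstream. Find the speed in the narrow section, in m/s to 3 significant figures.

Along the level pipe P + ½ρv² is conserved, hence v₂² = v₁² + 2(P₁ − P₂)/ρ.
v₂ = √(3.78² + 2·154000/811) = √(14.3 + 380) = 19.9 m/s.

v₂ = 19.9 m/s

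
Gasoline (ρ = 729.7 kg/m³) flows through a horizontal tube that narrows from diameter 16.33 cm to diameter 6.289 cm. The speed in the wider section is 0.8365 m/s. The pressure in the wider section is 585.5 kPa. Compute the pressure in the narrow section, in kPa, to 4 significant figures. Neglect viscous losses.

By continuity, v₂ = v₁·A₁/A₂ = 0.8365·(209.4/31.06) = 5.640 m/s.
With no height change, Bernoulli's equation is P₁ + ½ρv₁² = P₂ + ½ρv₂².
P₂ = P₁ − ½ρ(v₂² − v₁²) = 585500 − ½·729.7·(5.640² − 0.8365²) = 585500 − 11350 = 574100 Pa.

574.1 kPa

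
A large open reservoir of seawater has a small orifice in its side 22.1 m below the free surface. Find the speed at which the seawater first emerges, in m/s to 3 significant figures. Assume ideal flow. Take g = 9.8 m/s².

Torricelli's result v = √(2gh) gives v = √(2·9.8·22.1) = 20.8 m/s.

20.8 m/s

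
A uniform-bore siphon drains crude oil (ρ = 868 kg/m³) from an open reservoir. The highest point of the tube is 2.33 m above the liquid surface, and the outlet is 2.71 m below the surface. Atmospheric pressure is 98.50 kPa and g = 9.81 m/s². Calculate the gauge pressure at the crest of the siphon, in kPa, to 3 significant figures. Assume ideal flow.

-42.9 kPa

From the surface to the outlet (both open to atmosphere, surface at rest): v = √(2g·h_out) = √(2·9.81·2.71) = 7.29 m/s.
The bore is uniform, so the speed at the crest is the same v. Bernoulli surface→crest: P_atm = P_top + ½ρv² + ρg·h_top.
P_top = 98500 − ½·868·7.29² − 868·9.81·2.33 = 55600 Pa. So P_gauge = P_top − P_atm = -42900 Pa.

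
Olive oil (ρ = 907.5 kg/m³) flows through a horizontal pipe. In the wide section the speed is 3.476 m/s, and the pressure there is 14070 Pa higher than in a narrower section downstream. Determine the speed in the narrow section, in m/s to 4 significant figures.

Along the level pipe P + ½ρv² is conserved, hence v₂² = v₁² + 2(P₁ − P₂)/ρ.
v₂ = √(3.476² + 2·14070/907.5) = √(12.08 + 31.01) = 6.564 m/s.

v₂ ≈ 6.564 m/s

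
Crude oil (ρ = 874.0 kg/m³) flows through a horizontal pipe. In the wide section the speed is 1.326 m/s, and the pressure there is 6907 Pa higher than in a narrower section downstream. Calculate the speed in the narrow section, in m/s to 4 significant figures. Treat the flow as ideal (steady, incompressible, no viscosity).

Along the level pipe P + ½ρv² is conserved, hence v₂² = v₁² + 2(P₁ − P₂)/ρ.
v₂ = √(1.326² + 2·6907/874.0) = √(1.758 + 15.81) = 4.191 m/s.

4.191 m/s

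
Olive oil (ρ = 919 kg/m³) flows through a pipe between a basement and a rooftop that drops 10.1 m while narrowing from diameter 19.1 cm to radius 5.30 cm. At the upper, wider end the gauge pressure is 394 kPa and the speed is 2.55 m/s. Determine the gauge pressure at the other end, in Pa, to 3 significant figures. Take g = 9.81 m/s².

Mass conservation (A₁v₁ = A₂v₂) gives v₂ = 2.55 × 287/88.2 = 8.28 m/s.
Bernoulli: P₁ + ½ρv₁² + ρg h₁ = P₂ + ½ρv₂² + ρg h₂, so P₂ = P₁ + ½ρ(v₁² − v₂²) − ρg(h₂ − h₁).
P₂ = 394000 + ½·919·(2.55² − 8.28²) − 919·9.81·(−10.1) = 394000 + (-28500) − (-91100) = 457000 Pa.

457000 Pa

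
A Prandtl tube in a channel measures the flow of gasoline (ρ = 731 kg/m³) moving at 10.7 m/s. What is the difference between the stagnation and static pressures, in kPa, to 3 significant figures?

41.8 kPa

Bernoulli between the free stream and the stagnation point: ½ρv² = P_stag − P_static.
ΔP = ½·731·10.7² = 41800 Pa.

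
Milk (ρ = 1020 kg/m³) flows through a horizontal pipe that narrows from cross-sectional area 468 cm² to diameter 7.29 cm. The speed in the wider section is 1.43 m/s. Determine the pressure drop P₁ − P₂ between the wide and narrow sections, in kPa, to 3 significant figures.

Mass conservation (A₁v₁ = A₂v₂) gives v₂ = 1.43 × 468/41.7 = 16.0 m/s.
Bernoulli (h₁ = h₂): P₁ − P₂ = ½ρ(v₂² − v₁²).
P₁ − P₂ = ½·1020·(16.0² − 1.43²) = ½·1020·255 = 130000 Pa.

ΔP ≈ 130 kPa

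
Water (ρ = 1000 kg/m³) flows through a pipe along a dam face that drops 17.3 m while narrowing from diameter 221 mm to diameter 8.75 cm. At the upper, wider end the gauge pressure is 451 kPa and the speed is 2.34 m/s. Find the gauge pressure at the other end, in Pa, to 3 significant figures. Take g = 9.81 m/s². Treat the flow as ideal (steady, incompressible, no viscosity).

512000 Pa

Mass conservation (A₁v₁ = A₂v₂) gives v₂ = 2.34 × 384/60.1 = 14.9 m/s.
Bernoulli: P₁ + ½ρv₁² + ρg h₁ = P₂ + ½ρv₂² + ρg h₂, so P₂ = P₁ + ½ρ(v₁² − v₂²) − ρg(h₂ − h₁).
P₂ = 451000 + ½·1000·(2.34² − 14.9²) − 1000·9.81·(−17.3) = 451000 + (-109000) − (-170000) = 512000 Pa.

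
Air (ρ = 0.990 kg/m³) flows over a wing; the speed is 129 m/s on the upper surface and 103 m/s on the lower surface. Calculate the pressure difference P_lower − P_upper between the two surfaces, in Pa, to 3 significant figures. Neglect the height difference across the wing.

The pressure is lower where the speed is higher: ΔP = ½ρ(v_up² − v_low²).
ΔP = ½·0.990·(129² − 103²) = 2990 Pa.

2990 Pa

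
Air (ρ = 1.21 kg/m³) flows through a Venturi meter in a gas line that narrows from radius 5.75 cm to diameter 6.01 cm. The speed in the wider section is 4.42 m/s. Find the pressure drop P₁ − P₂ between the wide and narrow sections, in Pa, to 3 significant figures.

147 Pa

By continuity, v₂ = v₁·A₁/A₂ = 4.42·(104/28.4) = 16.2 m/s.
Along the horizontal streamline, P + ½ρv² is constant.
P₁ − P₂ = ½·1.21·(16.2² − 4.42²) = ½·1.21·242 = 147 Pa.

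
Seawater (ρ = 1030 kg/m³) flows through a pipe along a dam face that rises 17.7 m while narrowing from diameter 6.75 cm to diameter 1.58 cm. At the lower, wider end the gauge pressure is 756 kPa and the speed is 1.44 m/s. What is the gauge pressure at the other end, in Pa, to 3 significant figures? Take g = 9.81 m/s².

P₂ ≈ 222000 Pa

Continuity gives A₁v₁ = A₂v₂, so v₂ = (35.8 cm²)/(1.96 cm²) × 1.44 m/s = 26.3 m/s.
Applying Bernoulli between the two ends and solving for P₂: P₂ = P₁ + ½ρ(v₁² − v₂²) − ρgΔh.
P₂ = 756000 + ½·1030·(1.44² − 26.3²) − 1030·9.81·(+17.7) = 756000 + (-355000) − (179000) = 222000 Pa.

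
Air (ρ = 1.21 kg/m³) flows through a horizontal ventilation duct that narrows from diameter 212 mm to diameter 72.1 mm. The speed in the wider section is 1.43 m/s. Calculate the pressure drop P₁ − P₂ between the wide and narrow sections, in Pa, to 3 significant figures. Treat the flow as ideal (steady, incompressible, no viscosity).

By continuity, v₂ = v₁·A₁/A₂ = 1.43·(353/40.8) = 12.4 m/s.
The pipe is horizontal, so Bernoulli reduces to P₁ + ½ρv₁² = P₂ + ½ρv₂².
P₁ − P₂ = ½·1.21·(12.4² − 1.43²) = ½·1.21·151 = 91.2 Pa.

ΔP ≈ 91.2 Pa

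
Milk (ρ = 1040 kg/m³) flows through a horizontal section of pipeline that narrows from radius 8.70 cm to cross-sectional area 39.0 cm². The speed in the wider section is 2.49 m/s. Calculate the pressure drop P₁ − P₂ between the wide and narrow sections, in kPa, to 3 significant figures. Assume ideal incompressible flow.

By continuity, v₂ = v₁·A₁/A₂ = 2.49·(238/39.0) = 15.2 m/s.
Bernoulli (h₁ = h₂): P₁ − P₂ = ½ρ(v₂² − v₁²).
P₁ − P₂ = ½·1040·(15.2² − 2.49²) = ½·1040·224 = 117000 Pa.

ΔP ≈ 117 kPa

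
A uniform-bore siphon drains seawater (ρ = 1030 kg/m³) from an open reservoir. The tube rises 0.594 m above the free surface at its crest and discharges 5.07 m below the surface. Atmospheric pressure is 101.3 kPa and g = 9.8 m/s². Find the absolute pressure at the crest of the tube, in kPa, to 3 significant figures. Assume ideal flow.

P_top = 44.1 kPa

From the surface to the outlet (both open to atmosphere, surface at rest): v = √(2g·h_out) = √(2·9.8·5.07) = 9.97 m/s.
Continuity keeps v the same throughout the tube; from surface to crest, P_atm + 0 = P_top + ½ρv² + ρg·h_top.
P_top = 101300 − ½·1030·9.97² − 1030·9.8·0.594 = 44100 Pa.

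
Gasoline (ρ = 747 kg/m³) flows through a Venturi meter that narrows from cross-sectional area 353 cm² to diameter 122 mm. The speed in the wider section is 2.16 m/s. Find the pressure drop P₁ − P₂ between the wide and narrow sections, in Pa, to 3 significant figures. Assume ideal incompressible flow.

ΔP ≈ 14100 Pa

Mass conservation (A₁v₁ = A₂v₂) gives v₂ = 2.16 × 353/117 = 6.52 m/s.
Bernoulli (h₁ = h₂): P₁ − P₂ = ½ρ(v₂² − v₁²).
P₁ − P₂ = ½·747·(6.52² − 2.16²) = ½·747·37.9 = 14100 Pa.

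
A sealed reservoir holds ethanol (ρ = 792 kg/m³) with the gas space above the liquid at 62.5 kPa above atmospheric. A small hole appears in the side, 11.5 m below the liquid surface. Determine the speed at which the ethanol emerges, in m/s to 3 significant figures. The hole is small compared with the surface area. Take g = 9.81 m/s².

Take point 1 at the surface (v₁ ≈ 0) and point 2 at the hole (at atmospheric pressure). Bernoulli: P₁ + ρg h = P_atm + ½ρv₂².
With P₁ − P_atm = 62500 Pa, v₂ = √(2gh + 2ΔP/ρ) = √(2·9.81·11.5 + 2·62500/792) = 19.6 m/s.

v ≈ 19.6 m/s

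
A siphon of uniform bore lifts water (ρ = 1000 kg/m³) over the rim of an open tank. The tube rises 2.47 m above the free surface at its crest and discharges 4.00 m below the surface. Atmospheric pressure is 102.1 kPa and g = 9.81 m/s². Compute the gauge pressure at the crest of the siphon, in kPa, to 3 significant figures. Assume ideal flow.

P_gauge = -63.5 kPa

From the surface to the outlet (both open to atmosphere, surface at rest): v = √(2g·h_out) = √(2·9.81·4.00) = 8.86 m/s.
The bore is uniform, so the speed at the crest is the same v. Bernoulli surface→crest: P_atm = P_top + ½ρv² + ρg·h_top.
P_top = 102100 − ½·1000·8.86² − 1000·9.81·2.47 = 38600 Pa. So P_gauge = P_top − P_atm = -63500 Pa.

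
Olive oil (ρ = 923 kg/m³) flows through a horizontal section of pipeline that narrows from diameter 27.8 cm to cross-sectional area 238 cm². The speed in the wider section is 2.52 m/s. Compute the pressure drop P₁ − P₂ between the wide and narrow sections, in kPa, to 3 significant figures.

ΔP = 16.1 kPa

By continuity, v₂ = v₁·A₁/A₂ = 2.52·(607/238) = 6.43 m/s.
Along the horizontal streamline, P + ½ρv² is constant.
P₁ − P₂ = ½·923·(6.43² − 2.52²) = ½·923·35.0 = 16100 Pa.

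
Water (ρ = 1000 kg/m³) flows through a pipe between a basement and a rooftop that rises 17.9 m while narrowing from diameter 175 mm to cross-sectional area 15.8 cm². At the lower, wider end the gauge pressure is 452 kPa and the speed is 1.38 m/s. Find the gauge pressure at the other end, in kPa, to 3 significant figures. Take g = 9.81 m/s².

By continuity, v₂ = v₁·A₁/A₂ = 1.38·(241/15.8) = 21.0 m/s.
Bernoulli: P₁ + ½ρv₁² + ρg h₁ = P₂ + ½ρv₂² + ρg h₂, so P₂ = P₁ + ½ρ(v₁² − v₂²) − ρg(h₂ − h₁).
P₂ = 452000 + ½·1000·(1.38² − 21.0²) − 1000·9.81·(+17.9) = 452000 + (-220000) − (176000) = 56700 Pa.

56.7 kPa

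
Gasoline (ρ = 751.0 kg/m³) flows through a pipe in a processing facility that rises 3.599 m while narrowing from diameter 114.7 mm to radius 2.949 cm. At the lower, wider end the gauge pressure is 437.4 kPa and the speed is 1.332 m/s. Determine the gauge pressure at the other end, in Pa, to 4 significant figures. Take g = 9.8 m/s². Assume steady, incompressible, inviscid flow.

By continuity, v₂ = v₁·A₁/A₂ = 1.332·(103.3/27.32) = 5.038 m/s.
Energy conservation along the streamline gives P₂ = P₁ − ½ρ(v₂² − v₁²) − ρg(h₂ − h₁).
P₂ = 437400 + ½·751.0·(1.332² − 5.038²) − 751.0·9.8·(+3.599) = 437400 + (-8863) − (26490) = 402000 Pa.

402000 Pa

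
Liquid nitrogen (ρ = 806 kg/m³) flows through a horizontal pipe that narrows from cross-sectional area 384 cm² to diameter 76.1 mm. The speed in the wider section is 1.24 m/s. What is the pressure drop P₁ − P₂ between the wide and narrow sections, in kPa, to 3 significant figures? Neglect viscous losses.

By continuity, v₂ = v₁·A₁/A₂ = 1.24·(384/45.5) = 10.5 m/s.
With no height change, Bernoulli's equation is P₁ + ½ρv₁² = P₂ + ½ρv₂².
P₁ − P₂ = ½·806·(10.5² − 1.24²) = ½·806·108 = 43500 Pa.

43.5 kPa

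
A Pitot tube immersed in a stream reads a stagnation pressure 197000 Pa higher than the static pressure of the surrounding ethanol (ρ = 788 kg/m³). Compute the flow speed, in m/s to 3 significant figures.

At the stagnation point the flow is brought to rest, so Bernoulli gives P_stag − P_static = ½ρv².
v = √(2ΔP/ρ) = √(2·197000/788) = 22.4 m/s.

v = 22.4 m/s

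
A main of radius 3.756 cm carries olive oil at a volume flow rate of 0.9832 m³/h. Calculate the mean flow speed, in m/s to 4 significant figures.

v ≈ 0.06162 m/s

Q = 0.9832 m³/h = 0.0002731 m³/s.
v = Q/A = 0.0002731 / 0.004432 = 0.06162 m/s.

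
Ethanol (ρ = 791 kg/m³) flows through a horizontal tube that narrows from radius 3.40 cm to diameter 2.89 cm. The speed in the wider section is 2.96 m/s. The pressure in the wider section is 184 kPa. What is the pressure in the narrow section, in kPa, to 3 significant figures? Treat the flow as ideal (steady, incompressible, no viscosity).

By continuity, v₂ = v₁·A₁/A₂ = 2.96·(36.3/6.56) = 16.4 m/s.
With no height change, Bernoulli's equation is P₁ + ½ρv₁² = P₂ + ½ρv₂².
P₂ = P₁ − ½ρ(v₂² − v₁²) = 184000 − ½·791·(16.4² − 2.96²) = 184000 − 103000 = 81300 Pa.

P₂ ≈ 81.3 kPa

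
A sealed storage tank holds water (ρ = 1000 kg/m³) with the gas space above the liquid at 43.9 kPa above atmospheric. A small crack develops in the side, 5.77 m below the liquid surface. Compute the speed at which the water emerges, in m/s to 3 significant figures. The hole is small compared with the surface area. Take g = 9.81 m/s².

14.2 m/s

Take point 1 at the surface (v₁ ≈ 0) and point 2 at the hole (at atmospheric pressure). Bernoulli: P₁ + ρg h = P_atm + ½ρv₂².
With P₁ − P_atm = 43900 Pa, v₂ = √(2gh + 2ΔP/ρ) = √(2·9.81·5.77 + 2·43900/1000) = 14.2 m/s.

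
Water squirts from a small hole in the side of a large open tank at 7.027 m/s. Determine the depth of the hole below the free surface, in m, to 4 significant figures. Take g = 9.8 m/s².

For a small hole in a large open tank, ½v² = gh, giving h = v²/(2g).
h = 7.027²/(2·9.8) = 49.38/19.60 = 2.519 m.

h = 2.519 m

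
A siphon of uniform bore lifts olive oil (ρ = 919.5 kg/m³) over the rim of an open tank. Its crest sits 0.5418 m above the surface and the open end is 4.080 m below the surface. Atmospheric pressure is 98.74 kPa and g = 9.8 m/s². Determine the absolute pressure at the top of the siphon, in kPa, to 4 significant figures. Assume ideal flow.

P_top = 57.09 kPa

From the surface to the outlet (both open to atmosphere, surface at rest): v = √(2g·h_out) = √(2·9.8·4.080) = 8.942 m/s.
Continuity keeps v the same throughout the tube; from surface to crest, P_atm + 0 = P_top + ½ρv² + ρg·h_top.
P_top = 98740 − ½·919.5·8.942² − 919.5·9.8·0.5418 = 57090 Pa.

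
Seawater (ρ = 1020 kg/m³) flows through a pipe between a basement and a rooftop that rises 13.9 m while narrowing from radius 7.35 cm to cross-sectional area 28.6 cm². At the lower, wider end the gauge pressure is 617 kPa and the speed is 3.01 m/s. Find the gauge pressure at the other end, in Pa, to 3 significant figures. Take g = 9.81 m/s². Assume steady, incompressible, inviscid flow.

By continuity, v₂ = v₁·A₁/A₂ = 3.01·(170/28.6) = 17.9 m/s.
Bernoulli: P₁ + ½ρv₁² + ρg h₁ = P₂ + ½ρv₂² + ρg h₂, so P₂ = P₁ + ½ρ(v₁² − v₂²) − ρg(h₂ − h₁).
P₂ = 617000 + ½·1020·(3.01² − 17.9²) − 1020·9.81·(+13.9) = 617000 + (-158000) − (139000) = 320000 Pa.

P₂ ≈ 320000 Pa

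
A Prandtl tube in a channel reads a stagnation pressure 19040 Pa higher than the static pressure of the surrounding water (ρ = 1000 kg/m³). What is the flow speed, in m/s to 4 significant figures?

At the stagnation point the flow is brought to rest, so Bernoulli gives P_stag − P_static = ½ρv².
v = √(2ΔP/ρ) = √(2·19040/1000) = 6.171 m/s.

v = 6.171 m/s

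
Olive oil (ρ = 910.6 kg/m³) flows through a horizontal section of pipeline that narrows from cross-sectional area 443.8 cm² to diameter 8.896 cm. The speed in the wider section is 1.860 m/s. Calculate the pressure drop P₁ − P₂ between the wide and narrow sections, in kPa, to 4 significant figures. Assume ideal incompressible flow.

Continuity gives A₁v₁ = A₂v₂, so v₂ = (443.8 cm²)/(62.16 cm²) × 1.860 m/s = 13.28 m/s.
Along the horizontal streamline, P + ½ρv² is constant.
P₁ − P₂ = ½·910.6·(13.28² − 1.860²) = ½·910.6·172.9 = 78730 Pa.

ΔP = 78.73 kPa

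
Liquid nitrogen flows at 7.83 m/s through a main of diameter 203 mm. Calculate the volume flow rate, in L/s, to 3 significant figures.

Q = A·v = 0.0324 m² × 7.83 m/s = 0.253 m³/s.
Converting: 0.253 m³/s × 1000 = 253 L/s.

Q = 253 L/s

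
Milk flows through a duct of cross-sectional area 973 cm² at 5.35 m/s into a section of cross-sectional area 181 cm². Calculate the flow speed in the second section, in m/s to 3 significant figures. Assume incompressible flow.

The volume flow rate is constant, so v₂ = (A₁/A₂)v₁ = (973/181)·5.35 = 28.8 m/s.

v₂ ≈ 28.8 m/s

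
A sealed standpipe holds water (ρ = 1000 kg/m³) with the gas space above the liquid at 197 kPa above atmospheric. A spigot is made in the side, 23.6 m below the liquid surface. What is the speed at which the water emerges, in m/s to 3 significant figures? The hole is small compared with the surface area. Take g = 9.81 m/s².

v ≈ 29.3 m/s

Take point 1 at the surface (v₁ ≈ 0) and point 2 at the hole (at atmospheric pressure). Bernoulli: P₁ + ρg h = P_atm + ½ρv₂².
With P₁ − P_atm = 197000 Pa, v₂ = √(2gh + 2ΔP/ρ) = √(2·9.81·23.6 + 2·197000/1000) = 29.3 m/s.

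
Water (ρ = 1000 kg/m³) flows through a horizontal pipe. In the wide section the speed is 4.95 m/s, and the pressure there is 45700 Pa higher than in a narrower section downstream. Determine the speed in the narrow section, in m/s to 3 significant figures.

Horizontal Bernoulli: P₁ + ½ρv₁² = P₂ + ½ρv₂², so v₂² = v₁² + 2(P₁ − P₂)/ρ.
v₂ = √(4.95² + 2·45700/1000) = √(24.5 + 91.4) = 10.8 m/s.

v₂ = 10.8 m/s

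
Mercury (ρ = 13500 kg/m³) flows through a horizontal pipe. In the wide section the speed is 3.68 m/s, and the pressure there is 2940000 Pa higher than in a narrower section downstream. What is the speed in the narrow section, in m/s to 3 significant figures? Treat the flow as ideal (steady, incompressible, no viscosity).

21.2 m/s

Along the level pipe P + ½ρv² is conserved, hence v₂² = v₁² + 2(P₁ − P₂)/ρ.
v₂ = √(3.68² + 2·2940000/13500) = √(13.5 + 436) = 21.2 m/s.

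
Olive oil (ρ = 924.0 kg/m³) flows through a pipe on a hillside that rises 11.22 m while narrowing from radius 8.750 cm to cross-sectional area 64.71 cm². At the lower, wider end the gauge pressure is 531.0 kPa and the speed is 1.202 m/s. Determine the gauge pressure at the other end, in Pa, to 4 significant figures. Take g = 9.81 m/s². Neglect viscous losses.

420700 Pa

Mass conservation (A₁v₁ = A₂v₂) gives v₂ = 1.202 × 240.5/64.71 = 4.468 m/s.
Applying Bernoulli between the two ends and solving for P₂: P₂ = P₁ + ½ρ(v₁² − v₂²) − ρgΔh.
P₂ = 531000 + ½·924.0·(1.202² − 4.468²) − 924.0·9.81·(+11.22) = 531000 + (-8555) − (101700) = 420700 Pa.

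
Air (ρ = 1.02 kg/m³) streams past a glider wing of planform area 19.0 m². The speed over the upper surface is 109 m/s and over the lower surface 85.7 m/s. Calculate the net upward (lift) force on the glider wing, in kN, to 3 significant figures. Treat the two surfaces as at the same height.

F ≈ 44.0 kN

From P + ½ρv² = const at equal height, P_low − P_up = ½ρ(v_up² − v_low²).
ΔP = ½·1.02·(109² − 85.7²) = 2310 Pa.
Lift = ΔP · A = 2310 × 19.0 = 44000 N.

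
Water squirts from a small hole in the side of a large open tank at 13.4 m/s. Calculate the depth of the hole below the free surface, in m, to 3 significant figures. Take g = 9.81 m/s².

Torricelli: v = √(2gh), so h = v²/(2g).
h = 13.4²/(2·9.81) = 180/19.62 = 9.15 m.

h = 9.15 m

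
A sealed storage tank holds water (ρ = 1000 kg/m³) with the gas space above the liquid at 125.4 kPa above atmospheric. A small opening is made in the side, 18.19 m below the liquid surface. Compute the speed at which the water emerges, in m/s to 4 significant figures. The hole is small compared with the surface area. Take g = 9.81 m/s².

Take point 1 at the surface (v₁ ≈ 0) and point 2 at the hole (at atmospheric pressure). Bernoulli: P₁ + ρg h = P_atm + ½ρv₂².
With P₁ − P_atm = 125400 Pa, v₂ = √(2gh + 2ΔP/ρ) = √(2·9.81·18.19 + 2·125400/1000) = 24.65 m/s.

v = 24.65 m/s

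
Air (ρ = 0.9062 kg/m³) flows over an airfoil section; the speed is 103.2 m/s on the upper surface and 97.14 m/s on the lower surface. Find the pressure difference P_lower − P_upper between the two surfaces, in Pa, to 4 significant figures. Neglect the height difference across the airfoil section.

Bernoulli (same height): P_lower − P_upper = ½ρ(v_upper² − v_lower²).
ΔP = ½·0.9062·(103.2² − 97.14²) = 550.1 Pa.

ΔP = 550.1 Pa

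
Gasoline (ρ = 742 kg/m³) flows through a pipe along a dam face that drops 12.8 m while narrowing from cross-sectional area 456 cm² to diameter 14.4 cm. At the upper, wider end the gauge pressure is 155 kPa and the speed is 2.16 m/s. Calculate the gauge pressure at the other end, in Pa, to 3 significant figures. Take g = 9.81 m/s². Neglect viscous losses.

By continuity, v₂ = v₁·A₁/A₂ = 2.16·(456/163) = 6.05 m/s.
Energy conservation along the streamline gives P₂ = P₁ − ½ρ(v₂² − v₁²) − ρg(h₂ − h₁).
P₂ = 155000 + ½·742·(2.16² − 6.05²) − 742·9.81·(−12.8) = 155000 + (-11800) − (-93200) = 236000 Pa.

P₂ = 236000 Pa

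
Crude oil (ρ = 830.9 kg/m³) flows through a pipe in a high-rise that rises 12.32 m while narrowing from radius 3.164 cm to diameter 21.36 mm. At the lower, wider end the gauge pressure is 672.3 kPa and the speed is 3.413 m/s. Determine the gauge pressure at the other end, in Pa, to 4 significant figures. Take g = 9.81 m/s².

P₂ = 203900 Pa

Mass conservation (A₁v₁ = A₂v₂) gives v₂ = 3.413 × 31.45/3.583 = 29.95 m/s.
Applying Bernoulli between the two ends and solving for P₂: P₂ = P₁ + ½ρ(v₁² − v₂²) − ρgΔh.
P₂ = 672300 + ½·830.9·(3.413² − 29.95²) − 830.9·9.81·(+12.32) = 672300 + (-367900) − (100400) = 203900 Pa.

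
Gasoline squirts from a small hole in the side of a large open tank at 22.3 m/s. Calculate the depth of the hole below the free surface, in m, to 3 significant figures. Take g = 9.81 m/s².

h = 25.3 m

Inverting v = √(2gh) gives h = v² / 2g.
h = 22.3²/(2·9.81) = 497/19.62 = 25.3 m.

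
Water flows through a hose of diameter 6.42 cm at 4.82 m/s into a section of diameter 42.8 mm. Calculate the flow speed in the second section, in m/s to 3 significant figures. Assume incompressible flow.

Mass conservation (A₁v₁ = A₂v₂) gives v₂ = 4.82 × 32.4/14.4 = 10.8 m/s.

10.8 m/s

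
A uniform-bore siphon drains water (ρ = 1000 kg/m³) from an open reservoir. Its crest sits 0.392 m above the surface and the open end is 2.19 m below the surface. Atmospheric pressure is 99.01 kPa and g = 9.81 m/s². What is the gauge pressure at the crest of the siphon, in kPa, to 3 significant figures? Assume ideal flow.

P_gauge ≈ -25.3 kPa

Bernoulli surface→outlet gives ½v² = g·h_out, so v = √(2·9.81·2.19) = 6.55 m/s.
Continuity keeps v the same throughout the tube; from surface to crest, P_atm + 0 = P_top + ½ρv² + ρg·h_top.
P_top = 99010 − ½·1000·6.55² − 1000·9.81·0.392 = 73700 Pa. So P_gauge = P_top − P_atm = -25300 Pa.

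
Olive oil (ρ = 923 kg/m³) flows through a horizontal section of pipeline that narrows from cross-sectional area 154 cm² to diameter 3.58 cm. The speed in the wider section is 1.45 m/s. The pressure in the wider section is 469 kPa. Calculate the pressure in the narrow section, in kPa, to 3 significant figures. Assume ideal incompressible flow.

P₂ = 243 kPa

By continuity, v₂ = v₁·A₁/A₂ = 1.45·(154/10.1) = 22.2 m/s.
Bernoulli (h₁ = h₂): P₁ − P₂ = ½ρ(v₂² − v₁²).
P₂ = P₁ − ½ρ(v₂² − v₁²) = 469000 − ½·923·(22.2² − 1.45²) = 469000 − 226000 = 243000 Pa.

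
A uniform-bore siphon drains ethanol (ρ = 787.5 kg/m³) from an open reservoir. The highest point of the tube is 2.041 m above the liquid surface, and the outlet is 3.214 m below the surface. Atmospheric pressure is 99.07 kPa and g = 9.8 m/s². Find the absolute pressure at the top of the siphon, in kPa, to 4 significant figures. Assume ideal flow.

P_top = 58.51 kPa

The outlet speed comes from Torricelli: v = √(2g·3.214) = 7.937 m/s.
Continuity keeps v the same throughout the tube; from surface to crest, P_atm + 0 = P_top + ½ρv² + ρg·h_top.
P_top = 99070 − ½·787.5·7.937² − 787.5·9.8·2.041 = 58510 Pa.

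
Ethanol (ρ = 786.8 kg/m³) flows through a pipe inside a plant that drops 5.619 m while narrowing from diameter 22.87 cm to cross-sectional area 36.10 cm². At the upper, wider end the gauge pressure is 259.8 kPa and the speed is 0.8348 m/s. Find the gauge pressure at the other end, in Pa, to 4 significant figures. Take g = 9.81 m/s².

267900 Pa

Continuity gives A₁v₁ = A₂v₂, so v₂ = (410.8 cm²)/(36.10 cm²) × 0.8348 m/s = 9.499 m/s.
Applying Bernoulli between the two ends and solving for P₂: P₂ = P₁ + ½ρ(v₁² − v₂²) − ρgΔh.
P₂ = 259800 + ½·786.8·(0.8348² − 9.499²) − 786.8·9.81·(−5.619) = 259800 + (-35230) − (-43370) = 267900 Pa.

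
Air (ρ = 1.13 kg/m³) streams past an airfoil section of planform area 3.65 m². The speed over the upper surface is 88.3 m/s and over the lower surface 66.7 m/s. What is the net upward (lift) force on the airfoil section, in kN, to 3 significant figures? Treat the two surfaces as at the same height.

The faster flow above has the lower pressure; Bernoulli (same height) gives ΔP = ½ρ(v_up² − v_low²).
ΔP = ½·1.13·(88.3² − 66.7²) = 1890 Pa.
Lift = ΔP · A = 1890 × 3.65 = 6900 N.

F = 6.90 kN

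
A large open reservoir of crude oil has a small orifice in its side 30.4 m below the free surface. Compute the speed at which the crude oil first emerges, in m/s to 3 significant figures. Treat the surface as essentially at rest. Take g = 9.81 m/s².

Bernoulli from surface to hole (P equal, v_surface ≈ 0): v = √(2gh) = √(2×9.81×30.4) = 24.4 m/s.

v ≈ 24.4 m/s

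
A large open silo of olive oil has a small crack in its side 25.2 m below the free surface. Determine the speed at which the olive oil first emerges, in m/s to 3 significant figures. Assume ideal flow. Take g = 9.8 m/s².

22.2 m/s

The surface is effectively still and both ends are open, so ½v² = gh and v = √(2·9.8·25.2) = 22.2 m/s.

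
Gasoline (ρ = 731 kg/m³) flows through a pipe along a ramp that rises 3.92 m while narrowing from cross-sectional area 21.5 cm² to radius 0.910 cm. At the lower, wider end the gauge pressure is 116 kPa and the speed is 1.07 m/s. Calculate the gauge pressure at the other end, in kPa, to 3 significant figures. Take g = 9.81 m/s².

By continuity, v₂ = v₁·A₁/A₂ = 1.07·(21.5/2.60) = 8.84 m/s.
Energy conservation along the streamline gives P₂ = P₁ − ½ρ(v₂² − v₁²) − ρg(h₂ − h₁).
P₂ = 116000 + ½·731·(1.07² − 8.84²) − 731·9.81·(+3.92) = 116000 + (-28200) − (28100) = 59700 Pa.

59.7 kPa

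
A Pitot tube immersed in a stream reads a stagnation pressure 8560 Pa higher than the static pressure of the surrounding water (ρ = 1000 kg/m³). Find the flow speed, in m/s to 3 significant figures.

v ≈ 4.14 m/s

The dynamic pressure equals the rise in static pressure at the stagnation point: ΔP = ½ρv².
v = √(2ΔP/ρ) = √(2·8560/1000) = 4.14 m/s.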